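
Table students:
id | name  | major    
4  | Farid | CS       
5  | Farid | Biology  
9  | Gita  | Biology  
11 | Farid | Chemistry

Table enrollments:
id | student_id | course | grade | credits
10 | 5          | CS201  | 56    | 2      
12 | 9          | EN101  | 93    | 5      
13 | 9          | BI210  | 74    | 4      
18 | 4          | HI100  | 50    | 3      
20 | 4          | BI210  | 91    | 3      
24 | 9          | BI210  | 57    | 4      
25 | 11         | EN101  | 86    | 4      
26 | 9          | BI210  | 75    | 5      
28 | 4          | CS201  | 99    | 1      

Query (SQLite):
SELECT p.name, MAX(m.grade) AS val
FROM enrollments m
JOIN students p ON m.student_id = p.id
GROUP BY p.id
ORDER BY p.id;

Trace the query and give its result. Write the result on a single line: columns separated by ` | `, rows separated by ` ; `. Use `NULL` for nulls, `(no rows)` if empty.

Farid | 99 ; Farid | 56 ; Gita | 93 ; Farid | 86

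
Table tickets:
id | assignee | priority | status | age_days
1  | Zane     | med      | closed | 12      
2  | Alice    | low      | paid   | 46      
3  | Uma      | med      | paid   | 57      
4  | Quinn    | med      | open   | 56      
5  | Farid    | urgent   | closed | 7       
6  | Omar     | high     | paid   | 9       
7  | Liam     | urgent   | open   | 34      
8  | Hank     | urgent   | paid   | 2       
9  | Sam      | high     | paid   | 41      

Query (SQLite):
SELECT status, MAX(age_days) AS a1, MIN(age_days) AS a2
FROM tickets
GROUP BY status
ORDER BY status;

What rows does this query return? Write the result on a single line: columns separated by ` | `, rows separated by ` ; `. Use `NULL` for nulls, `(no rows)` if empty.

Group tickets by status.
Per group compute: MAX(age_days), MIN(age_days).
  closed: ids {1, 5} → MAX(age_days)=12, MIN(age_days)=7
  open: ids {4, 7} → MAX(age_days)=56, MIN(age_days)=34
  paid: ids {2, 3, 6, 8, 9} → MAX(age_days)=57, MIN(age_days)=2

closed | 12 | 7 ; open | 56 | 34 ; paid | 57 | 2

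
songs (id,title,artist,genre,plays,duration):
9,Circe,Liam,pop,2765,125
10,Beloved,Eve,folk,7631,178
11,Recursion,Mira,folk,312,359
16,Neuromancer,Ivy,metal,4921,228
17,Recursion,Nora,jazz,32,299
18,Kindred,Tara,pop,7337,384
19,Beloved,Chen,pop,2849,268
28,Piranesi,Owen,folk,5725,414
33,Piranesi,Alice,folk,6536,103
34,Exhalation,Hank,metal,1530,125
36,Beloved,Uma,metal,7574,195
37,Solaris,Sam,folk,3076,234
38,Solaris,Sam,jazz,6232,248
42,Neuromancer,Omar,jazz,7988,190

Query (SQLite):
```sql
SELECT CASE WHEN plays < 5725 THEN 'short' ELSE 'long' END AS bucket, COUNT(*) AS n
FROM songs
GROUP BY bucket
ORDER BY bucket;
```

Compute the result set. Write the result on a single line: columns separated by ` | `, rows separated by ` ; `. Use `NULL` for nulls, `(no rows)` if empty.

Bucket rows by plays < 5725 → 'short' else 'long'; count each bucket.

long | 7 ; short | 7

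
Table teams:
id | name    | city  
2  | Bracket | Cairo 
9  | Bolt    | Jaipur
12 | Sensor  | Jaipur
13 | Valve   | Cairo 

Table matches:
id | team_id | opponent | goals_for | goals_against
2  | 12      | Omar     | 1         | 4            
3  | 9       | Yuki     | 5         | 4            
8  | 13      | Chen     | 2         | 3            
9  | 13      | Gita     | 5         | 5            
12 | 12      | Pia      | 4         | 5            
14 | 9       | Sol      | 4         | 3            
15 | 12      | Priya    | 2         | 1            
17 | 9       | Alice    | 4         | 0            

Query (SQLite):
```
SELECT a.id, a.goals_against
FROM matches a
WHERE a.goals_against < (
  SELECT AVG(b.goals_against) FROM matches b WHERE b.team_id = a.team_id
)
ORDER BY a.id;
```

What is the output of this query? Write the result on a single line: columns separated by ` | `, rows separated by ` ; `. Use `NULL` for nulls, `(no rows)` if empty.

8 | 3 ; 15 | 1 ; 17 | 0

For each matches row a, compute AVG(goals_against) over rows sharing a.team_id.
Keep row a if a.goals_against < that per-group AVG.
  team_id=9: AVG(goals_against) = 2.333333
  team_id=12: AVG(goals_against) = 3.333333
  team_id=13: AVG(goals_against) = 4.0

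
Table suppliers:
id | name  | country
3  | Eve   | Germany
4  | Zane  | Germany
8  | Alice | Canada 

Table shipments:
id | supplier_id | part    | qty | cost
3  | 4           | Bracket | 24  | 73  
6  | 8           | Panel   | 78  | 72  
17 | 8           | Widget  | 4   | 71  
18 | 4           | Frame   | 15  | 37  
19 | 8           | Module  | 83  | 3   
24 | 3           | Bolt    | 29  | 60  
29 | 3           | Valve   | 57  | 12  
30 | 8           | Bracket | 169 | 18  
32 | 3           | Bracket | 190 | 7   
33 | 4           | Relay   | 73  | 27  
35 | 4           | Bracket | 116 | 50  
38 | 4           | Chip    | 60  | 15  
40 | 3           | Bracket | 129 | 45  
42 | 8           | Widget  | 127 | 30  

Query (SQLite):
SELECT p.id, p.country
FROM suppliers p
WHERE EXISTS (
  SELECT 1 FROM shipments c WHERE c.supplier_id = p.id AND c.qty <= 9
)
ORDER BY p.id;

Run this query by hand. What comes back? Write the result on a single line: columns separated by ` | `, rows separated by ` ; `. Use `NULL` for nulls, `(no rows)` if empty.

For each suppliers row, check whether any shipments with matching supplier_id has qty <= 9.
Keep rows where that is true.

8 | Canada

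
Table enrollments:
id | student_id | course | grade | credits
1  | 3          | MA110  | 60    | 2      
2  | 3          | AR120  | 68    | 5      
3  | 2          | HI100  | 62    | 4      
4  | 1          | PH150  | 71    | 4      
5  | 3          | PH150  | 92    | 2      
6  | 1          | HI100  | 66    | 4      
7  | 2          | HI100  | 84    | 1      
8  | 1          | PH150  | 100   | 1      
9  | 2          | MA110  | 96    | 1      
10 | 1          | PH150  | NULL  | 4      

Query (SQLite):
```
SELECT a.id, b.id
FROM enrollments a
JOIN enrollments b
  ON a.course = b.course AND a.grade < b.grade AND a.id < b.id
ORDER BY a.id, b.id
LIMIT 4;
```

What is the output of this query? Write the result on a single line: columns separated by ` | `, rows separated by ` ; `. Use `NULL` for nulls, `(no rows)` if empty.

Pairs (a,b) with same course, a.grade < b.grade, a.id < b.id.
course groups: AR120:{2} HI100:{3,6,7} MA110:{1,9} PH150:{4,5,8,10}
Ordered by (a.id, b.id); first 4.

1 | 9 ; 3 | 6 ; 3 | 7 ; 4 | 5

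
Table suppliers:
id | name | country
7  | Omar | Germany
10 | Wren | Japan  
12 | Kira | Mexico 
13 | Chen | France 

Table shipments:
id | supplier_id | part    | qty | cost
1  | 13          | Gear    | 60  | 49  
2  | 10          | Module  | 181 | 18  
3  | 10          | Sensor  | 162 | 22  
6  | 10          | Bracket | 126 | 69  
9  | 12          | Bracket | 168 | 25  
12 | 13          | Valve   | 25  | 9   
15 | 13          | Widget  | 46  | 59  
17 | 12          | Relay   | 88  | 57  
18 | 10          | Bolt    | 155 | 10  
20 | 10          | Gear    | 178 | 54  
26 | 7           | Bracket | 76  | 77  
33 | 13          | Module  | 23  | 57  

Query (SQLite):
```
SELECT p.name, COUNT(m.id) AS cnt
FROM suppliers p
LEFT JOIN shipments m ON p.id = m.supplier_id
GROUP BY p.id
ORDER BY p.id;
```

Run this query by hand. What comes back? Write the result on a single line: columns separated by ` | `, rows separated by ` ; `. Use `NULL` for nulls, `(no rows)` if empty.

Omar | 1 ; Wren | 5 ; Kira | 2 ; Chen | 4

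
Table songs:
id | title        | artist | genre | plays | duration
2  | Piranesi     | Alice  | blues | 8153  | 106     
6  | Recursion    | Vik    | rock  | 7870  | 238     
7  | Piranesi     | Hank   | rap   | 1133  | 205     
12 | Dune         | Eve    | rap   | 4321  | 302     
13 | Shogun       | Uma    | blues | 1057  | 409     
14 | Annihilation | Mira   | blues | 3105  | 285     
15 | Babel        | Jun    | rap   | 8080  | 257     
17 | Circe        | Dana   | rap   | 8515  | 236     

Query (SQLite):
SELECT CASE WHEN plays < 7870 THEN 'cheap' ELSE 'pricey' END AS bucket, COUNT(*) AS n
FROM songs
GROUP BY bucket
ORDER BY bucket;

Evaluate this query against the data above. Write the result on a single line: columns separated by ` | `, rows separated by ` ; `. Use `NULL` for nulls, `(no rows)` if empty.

cheap | 4 ; pricey | 4

Bucket rows by plays < 7870 → 'cheap' else 'pricey'; count each bucket.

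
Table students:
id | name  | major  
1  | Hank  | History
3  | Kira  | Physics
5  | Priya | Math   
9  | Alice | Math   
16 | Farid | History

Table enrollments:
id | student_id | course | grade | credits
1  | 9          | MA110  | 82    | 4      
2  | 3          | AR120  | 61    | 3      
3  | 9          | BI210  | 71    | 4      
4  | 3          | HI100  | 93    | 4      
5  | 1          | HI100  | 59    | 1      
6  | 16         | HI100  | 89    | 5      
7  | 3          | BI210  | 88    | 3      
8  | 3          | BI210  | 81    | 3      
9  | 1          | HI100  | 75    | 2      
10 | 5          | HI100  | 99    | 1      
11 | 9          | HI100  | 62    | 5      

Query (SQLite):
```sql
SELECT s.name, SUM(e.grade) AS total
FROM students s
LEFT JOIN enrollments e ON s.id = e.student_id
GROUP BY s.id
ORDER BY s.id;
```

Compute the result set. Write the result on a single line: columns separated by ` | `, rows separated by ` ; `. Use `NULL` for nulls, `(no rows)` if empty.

LEFT JOIN keeps every students row; unmatched ones get NULL for enrollments columns.
Group by students.id and compute SUM(e.grade). SUM over an all-NULL group is NULL.
  1: ids {5, 9} → SUM(e.grade)=134
  3: ids {2, 4, 7, 8} → SUM(e.grade)=323
  5: ids {10} → SUM(e.grade)=99
  9: ids {1, 3, 11} → SUM(e.grade)=215
  16: ids {6} → SUM(e.grade)=89

Hank | 134 ; Kira | 323 ; Priya | 99 ; Alice | 215 ; Farid | 89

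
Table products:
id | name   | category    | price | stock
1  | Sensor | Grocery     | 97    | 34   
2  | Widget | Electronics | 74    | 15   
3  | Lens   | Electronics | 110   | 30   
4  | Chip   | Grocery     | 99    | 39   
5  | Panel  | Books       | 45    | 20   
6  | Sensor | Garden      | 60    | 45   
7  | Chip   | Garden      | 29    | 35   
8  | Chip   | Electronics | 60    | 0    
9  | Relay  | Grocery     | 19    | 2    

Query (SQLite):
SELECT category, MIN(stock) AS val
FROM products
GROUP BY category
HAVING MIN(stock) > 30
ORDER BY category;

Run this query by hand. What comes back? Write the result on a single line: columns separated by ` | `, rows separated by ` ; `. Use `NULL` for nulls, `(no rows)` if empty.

Garden | 35

Partition products by category; compute MIN(stock) within each group.
HAVING: keep groups where MIN(stock) > 30.
  Books: ids {5} → MIN(stock)=20
  Electronics: ids {2, 3, 8} → MIN(stock)=0
  Garden: ids {6, 7} → MIN(stock)=35
  Grocery: ids {1, 4, 9} → MIN(stock)=2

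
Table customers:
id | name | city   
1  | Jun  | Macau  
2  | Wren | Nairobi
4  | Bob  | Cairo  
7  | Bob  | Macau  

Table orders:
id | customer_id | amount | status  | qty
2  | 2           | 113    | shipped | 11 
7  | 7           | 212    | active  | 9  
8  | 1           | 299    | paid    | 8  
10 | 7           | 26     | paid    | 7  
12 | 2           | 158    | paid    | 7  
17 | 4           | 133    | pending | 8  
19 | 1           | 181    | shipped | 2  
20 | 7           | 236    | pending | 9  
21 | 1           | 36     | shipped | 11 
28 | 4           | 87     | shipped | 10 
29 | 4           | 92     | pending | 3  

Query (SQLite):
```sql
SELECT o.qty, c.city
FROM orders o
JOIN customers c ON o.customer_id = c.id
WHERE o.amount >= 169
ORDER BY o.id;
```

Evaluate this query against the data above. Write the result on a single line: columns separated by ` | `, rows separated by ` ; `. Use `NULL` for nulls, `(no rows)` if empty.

9 | Macau ; 8 | Macau ; 2 | Macau ; 9 | Macau

Each orders row matches the customers row where customer_id = customers.id.
Then keep rows with o.amount >= 169.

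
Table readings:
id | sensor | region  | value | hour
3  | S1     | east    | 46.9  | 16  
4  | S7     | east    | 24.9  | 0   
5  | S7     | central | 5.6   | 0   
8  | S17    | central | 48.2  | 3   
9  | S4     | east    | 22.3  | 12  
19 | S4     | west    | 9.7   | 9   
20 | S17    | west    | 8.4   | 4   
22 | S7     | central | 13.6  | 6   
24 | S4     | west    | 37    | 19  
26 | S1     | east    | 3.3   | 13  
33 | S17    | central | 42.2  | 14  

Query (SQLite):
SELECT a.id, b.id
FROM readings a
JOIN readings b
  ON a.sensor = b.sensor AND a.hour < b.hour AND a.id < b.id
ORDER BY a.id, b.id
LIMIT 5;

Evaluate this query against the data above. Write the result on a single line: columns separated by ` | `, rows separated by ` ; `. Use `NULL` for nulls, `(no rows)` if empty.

4 | 22 ; 5 | 22 ; 8 | 20 ; 8 | 33 ; 9 | 24

Pairs (a,b) with same sensor, a.hour < b.hour, a.id < b.id.
sensor groups: S1:{3,26} S17:{8,20,33} S4:{9,19,24} S7:{4,5,22}
Ordered by (a.id, b.id); first 5.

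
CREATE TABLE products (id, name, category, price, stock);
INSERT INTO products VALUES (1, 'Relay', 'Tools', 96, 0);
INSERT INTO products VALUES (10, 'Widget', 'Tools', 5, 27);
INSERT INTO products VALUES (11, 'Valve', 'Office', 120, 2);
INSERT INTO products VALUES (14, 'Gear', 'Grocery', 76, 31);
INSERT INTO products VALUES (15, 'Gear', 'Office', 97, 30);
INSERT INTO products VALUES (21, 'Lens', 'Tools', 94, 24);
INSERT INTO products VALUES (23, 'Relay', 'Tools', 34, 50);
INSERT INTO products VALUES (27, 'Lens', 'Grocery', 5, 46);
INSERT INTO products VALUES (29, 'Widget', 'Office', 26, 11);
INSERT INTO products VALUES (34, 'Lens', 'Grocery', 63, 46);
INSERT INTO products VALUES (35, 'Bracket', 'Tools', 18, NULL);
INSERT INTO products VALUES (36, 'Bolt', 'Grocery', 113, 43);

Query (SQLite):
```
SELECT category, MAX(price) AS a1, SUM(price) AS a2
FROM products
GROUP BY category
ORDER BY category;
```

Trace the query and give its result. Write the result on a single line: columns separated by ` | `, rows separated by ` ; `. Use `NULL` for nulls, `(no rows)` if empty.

Grocery | 113 | 257 ; Office | 120 | 243 ; Tools | 96 | 247

Group products by category.
Per group compute: MAX(price), SUM(price).
  Grocery: ids {14, 27, 34, 36} → MAX(price)=113, SUM(price)=257
  Office: ids {11, 15, 29} → MAX(price)=120, SUM(price)=243
  Tools: ids {1, 10, 21, 23, 35} → MAX(price)=96, SUM(price)=247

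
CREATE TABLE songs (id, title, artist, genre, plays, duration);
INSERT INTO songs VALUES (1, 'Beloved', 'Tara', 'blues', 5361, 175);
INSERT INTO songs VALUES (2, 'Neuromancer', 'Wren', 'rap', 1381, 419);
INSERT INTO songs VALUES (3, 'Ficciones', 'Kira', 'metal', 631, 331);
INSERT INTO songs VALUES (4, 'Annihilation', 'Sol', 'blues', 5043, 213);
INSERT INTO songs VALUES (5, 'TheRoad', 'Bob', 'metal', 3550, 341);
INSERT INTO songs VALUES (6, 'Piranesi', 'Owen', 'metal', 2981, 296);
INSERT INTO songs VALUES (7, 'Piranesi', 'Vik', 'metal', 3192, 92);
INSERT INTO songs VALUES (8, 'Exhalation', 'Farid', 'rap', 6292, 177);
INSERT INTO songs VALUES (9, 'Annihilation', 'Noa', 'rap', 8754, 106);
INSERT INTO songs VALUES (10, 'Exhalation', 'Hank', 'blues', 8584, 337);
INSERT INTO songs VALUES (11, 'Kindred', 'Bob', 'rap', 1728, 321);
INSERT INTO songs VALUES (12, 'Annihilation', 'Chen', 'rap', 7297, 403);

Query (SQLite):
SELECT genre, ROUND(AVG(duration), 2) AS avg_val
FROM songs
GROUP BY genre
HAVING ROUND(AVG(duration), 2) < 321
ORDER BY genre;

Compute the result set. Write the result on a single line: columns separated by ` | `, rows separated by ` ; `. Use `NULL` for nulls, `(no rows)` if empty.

blues | 241.67 ; metal | 265 ; rap | 285.2

Partition songs by genre; compute ROUND(AVG(duration), 2) within each group.
HAVING: keep groups where ROUND(AVG(duration), 2) < 321.
  blues: ids {1, 4, 10} → ROUND(AVG(duration), 2)=241.67
  metal: ids {3, 5, 6, 7} → ROUND(AVG(duration), 2)=265
  rap: ids {2, 8, 9, 11, 12} → ROUND(AVG(duration), 2)=285.2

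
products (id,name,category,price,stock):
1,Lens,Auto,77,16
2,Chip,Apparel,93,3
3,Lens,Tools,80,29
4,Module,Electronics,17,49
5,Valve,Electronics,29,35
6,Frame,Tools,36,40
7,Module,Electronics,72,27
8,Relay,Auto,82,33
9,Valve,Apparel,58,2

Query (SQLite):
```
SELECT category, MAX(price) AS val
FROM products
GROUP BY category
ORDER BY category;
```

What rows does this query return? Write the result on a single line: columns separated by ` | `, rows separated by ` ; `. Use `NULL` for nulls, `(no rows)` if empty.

Partition products by category; compute MAX(price) within each group.
  Apparel: ids {2, 9} → MAX(price)=93
  Auto: ids {1, 8} → MAX(price)=82
  Electronics: ids {4, 5, 7} → MAX(price)=72
  Tools: ids {3, 6} → MAX(price)=80

Apparel | 93 ; Auto | 82 ; Electronics | 72 ; Tools | 80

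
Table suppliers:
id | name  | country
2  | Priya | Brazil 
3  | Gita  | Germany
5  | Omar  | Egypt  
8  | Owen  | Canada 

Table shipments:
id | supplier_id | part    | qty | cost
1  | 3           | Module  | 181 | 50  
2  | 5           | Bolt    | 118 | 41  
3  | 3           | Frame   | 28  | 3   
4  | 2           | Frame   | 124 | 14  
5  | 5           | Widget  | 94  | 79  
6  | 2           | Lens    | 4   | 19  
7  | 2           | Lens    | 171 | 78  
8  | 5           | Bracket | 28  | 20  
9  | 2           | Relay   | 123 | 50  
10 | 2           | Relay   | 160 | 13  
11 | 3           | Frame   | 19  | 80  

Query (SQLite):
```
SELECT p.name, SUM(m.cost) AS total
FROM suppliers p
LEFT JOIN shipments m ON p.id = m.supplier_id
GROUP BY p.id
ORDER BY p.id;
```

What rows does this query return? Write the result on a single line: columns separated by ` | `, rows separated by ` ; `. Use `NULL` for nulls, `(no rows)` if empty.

LEFT JOIN keeps every suppliers row; unmatched ones get NULL for shipments columns.
Group by suppliers.id and compute SUM(m.cost). SUM over an all-NULL group is NULL.
  2: ids {4, 6, 7, 9, 10} → SUM(m.cost)=174
  3: ids {1, 3, 11} → SUM(m.cost)=133
  5: ids {2, 5, 8} → SUM(m.cost)=140
  8: ids {—} → SUM(m.cost)=NULL

Priya | 174 ; Gita | 133 ; Omar | 140 ; Owen | NULL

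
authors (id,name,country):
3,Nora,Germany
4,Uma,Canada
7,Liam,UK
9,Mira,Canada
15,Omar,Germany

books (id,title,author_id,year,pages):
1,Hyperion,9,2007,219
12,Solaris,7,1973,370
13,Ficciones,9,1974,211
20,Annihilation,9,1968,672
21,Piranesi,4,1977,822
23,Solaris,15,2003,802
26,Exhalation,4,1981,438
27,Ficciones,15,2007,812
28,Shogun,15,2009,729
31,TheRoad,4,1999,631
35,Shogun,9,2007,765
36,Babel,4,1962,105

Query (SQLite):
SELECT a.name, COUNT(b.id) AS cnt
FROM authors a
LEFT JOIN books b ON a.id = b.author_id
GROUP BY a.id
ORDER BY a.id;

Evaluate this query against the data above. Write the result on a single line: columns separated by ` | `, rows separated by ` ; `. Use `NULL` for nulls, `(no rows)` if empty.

Nora | 0 ; Uma | 4 ; Liam | 1 ; Mira | 4 ; Omar | 3

LEFT JOIN keeps every authors row; unmatched ones get NULL for books columns.
Group by authors.id and compute COUNT(b.id). COUNT(col) of an all-NULL group is 0.
  3: ids {—} → COUNT(b.id)=0
  4: ids {21, 26, 31, 36} → COUNT(b.id)=4
  7: ids {12} → COUNT(b.id)=1
  9: ids {1, 13, 20, 35} → COUNT(b.id)=4
  15: ids {23, 27, 28} → COUNT(b.id)=3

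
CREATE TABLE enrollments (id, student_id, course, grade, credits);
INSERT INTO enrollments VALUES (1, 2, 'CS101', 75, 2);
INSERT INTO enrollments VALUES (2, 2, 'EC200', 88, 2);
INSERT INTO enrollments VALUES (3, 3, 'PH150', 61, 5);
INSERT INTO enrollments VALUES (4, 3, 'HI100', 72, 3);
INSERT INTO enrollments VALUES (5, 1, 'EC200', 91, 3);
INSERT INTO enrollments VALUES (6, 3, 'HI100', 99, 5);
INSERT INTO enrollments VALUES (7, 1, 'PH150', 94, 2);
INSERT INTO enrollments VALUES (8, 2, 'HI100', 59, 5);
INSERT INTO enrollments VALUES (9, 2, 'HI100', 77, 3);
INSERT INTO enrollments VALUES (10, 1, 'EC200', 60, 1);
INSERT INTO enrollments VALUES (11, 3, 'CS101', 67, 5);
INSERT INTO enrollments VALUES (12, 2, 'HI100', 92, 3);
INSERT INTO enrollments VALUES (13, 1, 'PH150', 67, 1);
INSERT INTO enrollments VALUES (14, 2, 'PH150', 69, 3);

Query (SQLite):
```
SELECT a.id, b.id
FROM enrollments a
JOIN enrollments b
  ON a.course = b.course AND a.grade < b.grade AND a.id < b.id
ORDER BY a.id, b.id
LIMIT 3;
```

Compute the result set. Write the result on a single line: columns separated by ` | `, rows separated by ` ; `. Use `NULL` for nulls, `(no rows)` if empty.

2 | 5 ; 3 | 7 ; 3 | 13

Pairs (a,b) with same course, a.grade < b.grade, a.id < b.id.
course groups: CS101:{1,11} EC200:{2,5,10} HI100:{4,6,8,9,12} PH150:{3,7,13,14}
Ordered by (a.id, b.id); first 3.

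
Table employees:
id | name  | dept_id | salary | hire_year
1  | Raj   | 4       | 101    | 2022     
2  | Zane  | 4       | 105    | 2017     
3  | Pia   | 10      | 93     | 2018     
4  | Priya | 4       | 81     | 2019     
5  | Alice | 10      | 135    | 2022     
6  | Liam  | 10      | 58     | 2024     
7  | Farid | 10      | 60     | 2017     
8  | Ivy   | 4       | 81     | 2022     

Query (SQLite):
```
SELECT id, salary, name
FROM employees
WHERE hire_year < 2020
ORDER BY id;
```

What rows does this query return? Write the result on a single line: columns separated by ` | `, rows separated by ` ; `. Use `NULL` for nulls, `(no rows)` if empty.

hire_year < 2020: ids {2, 3, 4, 7}

2 | 105 | Zane ; 3 | 93 | Pia ; 4 | 81 | Priya ; 7 | 60 | Farid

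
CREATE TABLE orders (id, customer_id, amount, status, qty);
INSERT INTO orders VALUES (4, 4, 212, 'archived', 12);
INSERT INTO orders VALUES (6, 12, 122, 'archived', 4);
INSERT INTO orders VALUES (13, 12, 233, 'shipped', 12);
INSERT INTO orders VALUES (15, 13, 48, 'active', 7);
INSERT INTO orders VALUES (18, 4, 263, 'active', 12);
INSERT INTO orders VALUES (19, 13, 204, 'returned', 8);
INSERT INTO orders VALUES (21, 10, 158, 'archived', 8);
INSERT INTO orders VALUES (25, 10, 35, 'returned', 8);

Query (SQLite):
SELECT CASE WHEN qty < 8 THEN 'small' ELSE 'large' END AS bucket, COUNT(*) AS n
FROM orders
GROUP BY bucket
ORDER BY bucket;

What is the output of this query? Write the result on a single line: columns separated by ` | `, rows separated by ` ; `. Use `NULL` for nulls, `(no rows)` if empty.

large | 6 ; small | 2

Bucket rows by qty < 8 → 'small' else 'large'; count each bucket.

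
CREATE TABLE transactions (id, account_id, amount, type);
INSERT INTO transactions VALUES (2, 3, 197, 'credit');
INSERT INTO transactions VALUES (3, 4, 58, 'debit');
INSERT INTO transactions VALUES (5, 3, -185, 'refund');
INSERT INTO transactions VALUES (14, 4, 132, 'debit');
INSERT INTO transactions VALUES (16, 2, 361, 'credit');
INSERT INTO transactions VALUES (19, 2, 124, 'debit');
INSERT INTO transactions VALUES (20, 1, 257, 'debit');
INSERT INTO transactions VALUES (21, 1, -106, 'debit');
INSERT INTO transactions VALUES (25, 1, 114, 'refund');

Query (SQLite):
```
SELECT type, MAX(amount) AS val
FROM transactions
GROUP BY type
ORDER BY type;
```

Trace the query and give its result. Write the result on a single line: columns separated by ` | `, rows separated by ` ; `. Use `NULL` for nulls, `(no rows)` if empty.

Partition transactions by type; compute MAX(amount) within each group.
  credit: ids {2, 16} → MAX(amount)=361
  debit: ids {3, 14, 19, 20, 21} → MAX(amount)=257
  refund: ids {5, 25} → MAX(amount)=114

credit | 361 ; debit | 257 ; refund | 114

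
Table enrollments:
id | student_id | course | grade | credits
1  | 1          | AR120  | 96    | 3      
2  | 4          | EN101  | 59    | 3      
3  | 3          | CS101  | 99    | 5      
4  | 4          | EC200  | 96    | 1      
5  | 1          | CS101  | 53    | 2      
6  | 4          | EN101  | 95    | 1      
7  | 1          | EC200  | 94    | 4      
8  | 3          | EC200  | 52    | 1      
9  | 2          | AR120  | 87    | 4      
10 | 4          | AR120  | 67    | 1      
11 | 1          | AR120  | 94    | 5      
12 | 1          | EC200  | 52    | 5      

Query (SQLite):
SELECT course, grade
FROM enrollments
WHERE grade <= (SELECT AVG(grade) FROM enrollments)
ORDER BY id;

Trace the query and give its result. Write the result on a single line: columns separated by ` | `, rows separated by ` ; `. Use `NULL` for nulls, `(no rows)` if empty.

EN101 | 59 ; CS101 | 53 ; EC200 | 52 ; AR120 | 67 ; EC200 | 52

Scalar subquery: AVG(grade) over all enrollments rows = 78.666667 (≈; comparison uses full precision).
Keep rows where grade <= that value.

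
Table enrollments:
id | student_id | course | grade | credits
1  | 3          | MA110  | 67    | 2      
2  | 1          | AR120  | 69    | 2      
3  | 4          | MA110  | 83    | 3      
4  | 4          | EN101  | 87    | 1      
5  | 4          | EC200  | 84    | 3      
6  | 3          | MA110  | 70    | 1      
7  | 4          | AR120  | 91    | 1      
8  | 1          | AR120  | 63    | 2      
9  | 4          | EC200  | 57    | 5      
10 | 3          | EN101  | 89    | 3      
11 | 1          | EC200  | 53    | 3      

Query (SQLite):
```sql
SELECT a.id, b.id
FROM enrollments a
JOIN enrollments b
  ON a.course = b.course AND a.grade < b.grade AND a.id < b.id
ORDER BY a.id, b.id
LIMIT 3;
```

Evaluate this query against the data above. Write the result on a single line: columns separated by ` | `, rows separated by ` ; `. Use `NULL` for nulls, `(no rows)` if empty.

1 | 3 ; 1 | 6 ; 2 | 7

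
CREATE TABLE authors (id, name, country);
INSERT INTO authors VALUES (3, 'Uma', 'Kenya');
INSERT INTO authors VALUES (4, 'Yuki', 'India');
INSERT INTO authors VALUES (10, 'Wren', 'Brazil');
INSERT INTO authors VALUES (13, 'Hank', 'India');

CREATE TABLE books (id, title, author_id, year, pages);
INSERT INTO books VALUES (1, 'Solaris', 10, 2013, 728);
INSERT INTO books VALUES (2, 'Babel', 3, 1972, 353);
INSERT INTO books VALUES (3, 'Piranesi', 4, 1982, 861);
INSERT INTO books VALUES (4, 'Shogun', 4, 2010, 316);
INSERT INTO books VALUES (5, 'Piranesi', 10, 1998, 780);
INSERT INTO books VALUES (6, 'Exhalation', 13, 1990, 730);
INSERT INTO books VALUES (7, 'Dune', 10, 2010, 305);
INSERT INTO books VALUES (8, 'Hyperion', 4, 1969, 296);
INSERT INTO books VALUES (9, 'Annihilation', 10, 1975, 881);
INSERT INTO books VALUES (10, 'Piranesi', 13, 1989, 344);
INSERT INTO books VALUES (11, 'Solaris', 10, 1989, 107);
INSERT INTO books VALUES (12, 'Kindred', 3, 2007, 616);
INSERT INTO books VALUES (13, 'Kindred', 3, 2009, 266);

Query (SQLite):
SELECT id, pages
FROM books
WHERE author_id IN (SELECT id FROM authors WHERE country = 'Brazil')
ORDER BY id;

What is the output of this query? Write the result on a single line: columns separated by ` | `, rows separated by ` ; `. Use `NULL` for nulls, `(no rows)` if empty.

Inner query: authors.id where country = 'Brazil'.
Outer: keep books rows whose author_id is in that set.
Inner query → {10}

1 | 728 ; 5 | 780 ; 7 | 305 ; 9 | 881 ; 11 | 107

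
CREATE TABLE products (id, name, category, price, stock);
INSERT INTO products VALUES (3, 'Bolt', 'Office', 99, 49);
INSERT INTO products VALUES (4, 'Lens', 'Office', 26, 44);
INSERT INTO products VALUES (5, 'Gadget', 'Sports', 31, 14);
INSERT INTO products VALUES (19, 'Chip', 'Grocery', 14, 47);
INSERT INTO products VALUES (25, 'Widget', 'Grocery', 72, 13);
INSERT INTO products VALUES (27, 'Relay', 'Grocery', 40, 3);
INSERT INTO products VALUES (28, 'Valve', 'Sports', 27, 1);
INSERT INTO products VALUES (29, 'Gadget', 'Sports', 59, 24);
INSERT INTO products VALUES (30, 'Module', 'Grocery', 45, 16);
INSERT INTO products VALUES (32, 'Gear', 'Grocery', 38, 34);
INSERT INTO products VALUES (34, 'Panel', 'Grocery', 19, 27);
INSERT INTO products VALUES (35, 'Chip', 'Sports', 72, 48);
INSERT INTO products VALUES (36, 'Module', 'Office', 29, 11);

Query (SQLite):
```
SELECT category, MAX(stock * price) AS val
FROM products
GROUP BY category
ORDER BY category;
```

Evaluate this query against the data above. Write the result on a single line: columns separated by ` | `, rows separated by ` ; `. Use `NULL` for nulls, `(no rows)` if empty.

Grocery | 1292 ; Office | 4851 ; Sports | 3456

For each row compute stock * price.
Group by category; take MAX of the expression per group.
  Grocery: ids {19, 25, 27, 30, 32, 34} → MAX(stock * price)=1292
  Office: ids {3, 4, 36} → MAX(stock * price)=4851
  Sports: ids {5, 28, 29, 35} → MAX(stock * price)=3456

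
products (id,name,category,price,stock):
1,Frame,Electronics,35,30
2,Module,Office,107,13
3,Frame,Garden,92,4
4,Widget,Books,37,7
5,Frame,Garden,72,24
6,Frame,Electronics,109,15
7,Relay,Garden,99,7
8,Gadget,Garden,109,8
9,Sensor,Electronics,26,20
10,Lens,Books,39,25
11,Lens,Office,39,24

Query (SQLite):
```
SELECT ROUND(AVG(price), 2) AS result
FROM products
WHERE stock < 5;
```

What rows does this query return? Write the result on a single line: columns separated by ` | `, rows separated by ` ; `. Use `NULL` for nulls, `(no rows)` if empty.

Rows where stock < 5 → price values: [92].
AVG = 92 / 1 (rounded to 2 dp).

92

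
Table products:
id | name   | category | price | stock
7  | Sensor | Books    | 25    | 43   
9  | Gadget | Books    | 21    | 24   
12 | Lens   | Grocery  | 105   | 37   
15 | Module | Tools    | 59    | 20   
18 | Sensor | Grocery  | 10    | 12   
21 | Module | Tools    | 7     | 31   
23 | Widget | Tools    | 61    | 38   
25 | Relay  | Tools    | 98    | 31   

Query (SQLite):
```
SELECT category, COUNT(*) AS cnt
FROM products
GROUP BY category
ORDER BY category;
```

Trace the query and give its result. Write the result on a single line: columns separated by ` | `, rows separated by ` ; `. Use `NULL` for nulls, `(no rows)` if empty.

Partition products by category; compute COUNT(*) within each group.
  Books: ids {7, 9} → COUNT(*)=2
  Grocery: ids {12, 18} → COUNT(*)=2
  Tools: ids {15, 21, 23, 25} → COUNT(*)=4

Books | 2 ; Grocery | 2 ; Tools | 4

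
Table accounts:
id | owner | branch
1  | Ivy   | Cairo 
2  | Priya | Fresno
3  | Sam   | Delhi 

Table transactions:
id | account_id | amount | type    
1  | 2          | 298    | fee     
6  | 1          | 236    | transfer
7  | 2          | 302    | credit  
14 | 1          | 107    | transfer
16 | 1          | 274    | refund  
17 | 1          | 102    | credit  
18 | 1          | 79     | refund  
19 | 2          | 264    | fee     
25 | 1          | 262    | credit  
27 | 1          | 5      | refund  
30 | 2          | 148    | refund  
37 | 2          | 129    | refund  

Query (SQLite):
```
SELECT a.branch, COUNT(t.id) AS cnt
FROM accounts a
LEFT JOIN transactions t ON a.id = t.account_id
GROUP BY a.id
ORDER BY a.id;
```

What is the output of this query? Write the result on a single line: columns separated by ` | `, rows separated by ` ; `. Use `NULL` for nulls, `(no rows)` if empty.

Cairo | 7 ; Fresno | 5 ; Delhi | 0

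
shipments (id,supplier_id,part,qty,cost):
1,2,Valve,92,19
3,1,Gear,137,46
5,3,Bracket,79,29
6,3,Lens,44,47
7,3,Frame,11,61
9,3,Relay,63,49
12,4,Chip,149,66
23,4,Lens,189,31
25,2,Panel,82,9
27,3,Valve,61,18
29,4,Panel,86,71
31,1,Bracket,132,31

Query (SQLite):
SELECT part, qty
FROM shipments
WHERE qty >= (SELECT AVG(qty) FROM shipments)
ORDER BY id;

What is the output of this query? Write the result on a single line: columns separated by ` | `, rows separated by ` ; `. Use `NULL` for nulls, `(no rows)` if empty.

Gear | 137 ; Chip | 149 ; Lens | 189 ; Bracket | 132

Scalar subquery: AVG(qty) over all shipments rows = 93.75.
Keep rows where qty >= that value.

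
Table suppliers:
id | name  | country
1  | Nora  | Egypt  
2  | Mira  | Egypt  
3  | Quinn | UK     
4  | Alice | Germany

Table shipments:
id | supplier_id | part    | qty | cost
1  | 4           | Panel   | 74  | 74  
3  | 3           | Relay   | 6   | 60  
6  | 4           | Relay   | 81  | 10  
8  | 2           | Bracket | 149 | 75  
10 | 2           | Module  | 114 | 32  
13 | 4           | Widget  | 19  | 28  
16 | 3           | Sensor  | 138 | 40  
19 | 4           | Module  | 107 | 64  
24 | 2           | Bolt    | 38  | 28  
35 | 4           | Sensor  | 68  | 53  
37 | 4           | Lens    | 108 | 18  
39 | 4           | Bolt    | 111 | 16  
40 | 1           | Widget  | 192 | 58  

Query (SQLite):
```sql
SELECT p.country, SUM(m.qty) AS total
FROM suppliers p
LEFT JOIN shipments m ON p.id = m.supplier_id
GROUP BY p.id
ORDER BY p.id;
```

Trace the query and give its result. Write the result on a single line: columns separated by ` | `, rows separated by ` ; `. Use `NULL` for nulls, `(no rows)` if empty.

Egypt | 192 ; Egypt | 301 ; UK | 144 ; Germany | 568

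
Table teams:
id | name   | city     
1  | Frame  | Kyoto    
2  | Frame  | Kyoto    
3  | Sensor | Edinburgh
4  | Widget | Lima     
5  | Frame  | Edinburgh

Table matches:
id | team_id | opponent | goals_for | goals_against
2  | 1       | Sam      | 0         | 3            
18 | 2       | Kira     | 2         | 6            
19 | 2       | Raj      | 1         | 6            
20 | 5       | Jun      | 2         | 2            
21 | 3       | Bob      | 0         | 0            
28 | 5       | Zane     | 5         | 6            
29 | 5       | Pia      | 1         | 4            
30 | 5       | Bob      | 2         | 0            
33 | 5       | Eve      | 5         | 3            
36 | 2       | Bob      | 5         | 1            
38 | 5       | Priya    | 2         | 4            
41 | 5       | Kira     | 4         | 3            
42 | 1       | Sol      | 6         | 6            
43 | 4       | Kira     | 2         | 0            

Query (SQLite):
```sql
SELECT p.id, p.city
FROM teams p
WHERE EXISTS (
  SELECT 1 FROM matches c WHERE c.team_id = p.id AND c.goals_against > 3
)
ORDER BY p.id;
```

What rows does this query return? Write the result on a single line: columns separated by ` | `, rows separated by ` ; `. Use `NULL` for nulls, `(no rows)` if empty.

1 | Kyoto ; 2 | Kyoto ; 5 | Edinburgh

For each teams row, check whether any matches with matching team_id has goals_against > 3.
Keep rows where that is true.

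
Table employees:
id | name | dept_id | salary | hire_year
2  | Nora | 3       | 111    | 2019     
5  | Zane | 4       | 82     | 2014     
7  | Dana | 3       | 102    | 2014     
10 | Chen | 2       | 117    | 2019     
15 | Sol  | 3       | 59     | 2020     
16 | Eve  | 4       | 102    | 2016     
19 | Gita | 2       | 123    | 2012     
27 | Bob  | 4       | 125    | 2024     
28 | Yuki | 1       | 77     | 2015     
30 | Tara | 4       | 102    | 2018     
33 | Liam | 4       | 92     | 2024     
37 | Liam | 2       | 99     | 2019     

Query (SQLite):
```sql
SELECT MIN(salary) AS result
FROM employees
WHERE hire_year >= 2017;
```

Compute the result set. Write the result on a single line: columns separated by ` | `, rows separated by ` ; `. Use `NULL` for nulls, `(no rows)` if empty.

Rows where hire_year >= 2017 → salary values: [111, 117, 59, 125, 102, 92, 99].
MIN of non-NULL values = 59.

59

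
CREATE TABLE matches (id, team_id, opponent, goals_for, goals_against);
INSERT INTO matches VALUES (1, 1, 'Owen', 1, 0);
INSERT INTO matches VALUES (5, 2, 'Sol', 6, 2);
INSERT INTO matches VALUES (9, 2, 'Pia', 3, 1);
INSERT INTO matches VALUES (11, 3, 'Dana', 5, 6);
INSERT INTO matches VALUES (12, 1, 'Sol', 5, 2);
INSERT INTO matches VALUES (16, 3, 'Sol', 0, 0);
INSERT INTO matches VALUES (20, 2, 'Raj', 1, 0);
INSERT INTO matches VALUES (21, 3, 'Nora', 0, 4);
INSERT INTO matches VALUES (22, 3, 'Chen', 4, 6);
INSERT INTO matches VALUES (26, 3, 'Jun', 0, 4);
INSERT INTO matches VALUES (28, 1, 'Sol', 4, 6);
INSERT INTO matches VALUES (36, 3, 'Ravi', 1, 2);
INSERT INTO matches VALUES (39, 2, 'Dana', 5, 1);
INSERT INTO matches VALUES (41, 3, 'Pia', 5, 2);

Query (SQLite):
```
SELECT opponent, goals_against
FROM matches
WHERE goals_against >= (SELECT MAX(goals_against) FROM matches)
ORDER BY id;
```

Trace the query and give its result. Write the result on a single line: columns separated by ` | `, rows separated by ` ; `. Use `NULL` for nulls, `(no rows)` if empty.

Scalar subquery: MAX(goals_against) over all matches rows = 6.
Keep rows where goals_against >= that value.

Dana | 6 ; Chen | 6 ; Sol | 6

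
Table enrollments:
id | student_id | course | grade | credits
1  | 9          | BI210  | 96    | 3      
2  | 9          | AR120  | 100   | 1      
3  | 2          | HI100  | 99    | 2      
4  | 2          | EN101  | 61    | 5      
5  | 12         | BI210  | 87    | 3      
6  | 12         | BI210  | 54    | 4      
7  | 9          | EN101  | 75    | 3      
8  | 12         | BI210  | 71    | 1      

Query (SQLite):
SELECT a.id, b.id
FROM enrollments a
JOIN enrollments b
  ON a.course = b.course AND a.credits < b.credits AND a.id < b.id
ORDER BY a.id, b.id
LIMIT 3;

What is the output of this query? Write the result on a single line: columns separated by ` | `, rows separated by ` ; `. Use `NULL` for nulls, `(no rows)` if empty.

1 | 6 ; 5 | 6

Pairs (a,b) with same course, a.credits < b.credits, a.id < b.id.
course groups: AR120:{2} BI210:{1,5,6,8} EN101:{4,7} HI100:{3}
Ordered by (a.id, b.id); first 3.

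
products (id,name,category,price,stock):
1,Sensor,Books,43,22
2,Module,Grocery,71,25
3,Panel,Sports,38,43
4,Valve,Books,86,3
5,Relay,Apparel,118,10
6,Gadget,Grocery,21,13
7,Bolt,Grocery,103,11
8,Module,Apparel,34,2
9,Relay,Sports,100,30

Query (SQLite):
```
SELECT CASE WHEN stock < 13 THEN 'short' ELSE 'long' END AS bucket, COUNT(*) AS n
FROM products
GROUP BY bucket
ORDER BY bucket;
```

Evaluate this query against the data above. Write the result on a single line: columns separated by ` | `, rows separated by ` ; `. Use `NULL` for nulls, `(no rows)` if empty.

long | 5 ; short | 4

Bucket rows by stock < 13 → 'short' else 'long'; count each bucket.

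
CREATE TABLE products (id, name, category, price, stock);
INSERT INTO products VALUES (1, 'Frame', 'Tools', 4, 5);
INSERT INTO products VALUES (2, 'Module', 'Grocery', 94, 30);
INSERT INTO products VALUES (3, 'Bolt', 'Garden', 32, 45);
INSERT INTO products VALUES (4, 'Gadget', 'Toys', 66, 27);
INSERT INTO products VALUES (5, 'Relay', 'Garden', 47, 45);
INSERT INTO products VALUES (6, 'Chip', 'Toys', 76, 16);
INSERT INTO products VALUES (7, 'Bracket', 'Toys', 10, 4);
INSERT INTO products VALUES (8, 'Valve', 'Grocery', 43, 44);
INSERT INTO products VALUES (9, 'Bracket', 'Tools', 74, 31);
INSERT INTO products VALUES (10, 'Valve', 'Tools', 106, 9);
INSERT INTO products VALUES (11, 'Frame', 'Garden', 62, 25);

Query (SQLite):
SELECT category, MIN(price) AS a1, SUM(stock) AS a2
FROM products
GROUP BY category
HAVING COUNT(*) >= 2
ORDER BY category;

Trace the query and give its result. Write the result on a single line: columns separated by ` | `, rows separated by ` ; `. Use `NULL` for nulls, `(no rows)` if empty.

Garden | 32 | 115 ; Grocery | 43 | 74 ; Tools | 4 | 45 ; Toys | 10 | 47

Group products by category.
Per group compute: MIN(price), SUM(stock).
HAVING: drop groups with fewer than 2 rows.
  Garden: ids {3, 5, 11} → MIN(price)=32, SUM(stock)=115
  Grocery: ids {2, 8} → MIN(price)=43, SUM(stock)=74
  Tools: ids {1, 9, 10} → MIN(price)=4, SUM(stock)=45
  Toys: ids {4, 6, 7} → MIN(price)=10, SUM(stock)=47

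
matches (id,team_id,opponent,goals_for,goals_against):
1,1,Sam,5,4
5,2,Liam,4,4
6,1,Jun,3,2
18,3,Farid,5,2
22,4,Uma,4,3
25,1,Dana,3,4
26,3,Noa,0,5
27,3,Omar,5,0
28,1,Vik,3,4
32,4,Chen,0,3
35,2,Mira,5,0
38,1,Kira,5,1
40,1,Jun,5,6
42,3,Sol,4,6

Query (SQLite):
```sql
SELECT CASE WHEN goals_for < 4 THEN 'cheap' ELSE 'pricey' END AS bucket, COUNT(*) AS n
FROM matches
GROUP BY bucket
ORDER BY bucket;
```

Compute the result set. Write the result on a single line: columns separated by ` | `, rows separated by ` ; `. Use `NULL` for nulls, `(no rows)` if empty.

cheap | 5 ; pricey | 9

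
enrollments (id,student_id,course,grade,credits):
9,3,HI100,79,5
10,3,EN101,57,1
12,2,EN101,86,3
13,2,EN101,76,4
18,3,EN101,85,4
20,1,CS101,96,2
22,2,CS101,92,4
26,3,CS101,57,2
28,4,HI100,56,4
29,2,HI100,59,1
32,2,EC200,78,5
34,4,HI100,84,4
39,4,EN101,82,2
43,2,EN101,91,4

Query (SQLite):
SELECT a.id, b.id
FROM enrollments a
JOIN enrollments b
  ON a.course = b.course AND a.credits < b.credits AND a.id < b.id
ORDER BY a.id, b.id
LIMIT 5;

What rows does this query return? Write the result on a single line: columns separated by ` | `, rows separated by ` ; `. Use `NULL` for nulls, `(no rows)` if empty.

Pairs (a,b) with same course, a.credits < b.credits, a.id < b.id.
course groups: CS101:{20,22,26} EC200:{32} EN101:{10,12,13,18,39,43} HI100:{9,28,29,34}
Ordered by (a.id, b.id); first 5.

10 | 12 ; 10 | 13 ; 10 | 18 ; 10 | 39 ; 10 | 43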